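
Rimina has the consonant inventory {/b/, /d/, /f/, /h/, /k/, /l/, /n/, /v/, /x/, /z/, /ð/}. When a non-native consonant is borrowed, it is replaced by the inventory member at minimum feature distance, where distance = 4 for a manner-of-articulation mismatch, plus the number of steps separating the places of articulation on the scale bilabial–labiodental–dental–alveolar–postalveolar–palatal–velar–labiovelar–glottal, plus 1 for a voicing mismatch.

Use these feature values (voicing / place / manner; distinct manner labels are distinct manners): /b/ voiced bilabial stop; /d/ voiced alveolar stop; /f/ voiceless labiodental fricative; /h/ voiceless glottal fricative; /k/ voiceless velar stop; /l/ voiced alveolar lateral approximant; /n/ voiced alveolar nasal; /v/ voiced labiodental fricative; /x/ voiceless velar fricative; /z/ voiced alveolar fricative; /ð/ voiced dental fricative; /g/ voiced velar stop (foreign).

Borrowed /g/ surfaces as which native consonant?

k

/k/ is closest: same manner (stop), place distance 0 (velar→velar), voicing differs (+1); total 1. Next closest is /d/ at distance 3.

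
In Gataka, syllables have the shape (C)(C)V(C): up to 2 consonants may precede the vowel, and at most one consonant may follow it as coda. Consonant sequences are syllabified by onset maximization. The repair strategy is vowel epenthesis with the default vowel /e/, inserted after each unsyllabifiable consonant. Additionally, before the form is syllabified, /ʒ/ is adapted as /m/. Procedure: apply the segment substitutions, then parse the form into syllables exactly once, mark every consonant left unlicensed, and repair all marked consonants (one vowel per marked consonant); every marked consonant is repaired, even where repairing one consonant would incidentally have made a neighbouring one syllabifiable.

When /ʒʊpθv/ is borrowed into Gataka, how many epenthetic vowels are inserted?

2

After substitution the input is /mʊpθv/.
The unsyllabifiable consonants are /θ/, /v/; each receives one epenthetic vowel.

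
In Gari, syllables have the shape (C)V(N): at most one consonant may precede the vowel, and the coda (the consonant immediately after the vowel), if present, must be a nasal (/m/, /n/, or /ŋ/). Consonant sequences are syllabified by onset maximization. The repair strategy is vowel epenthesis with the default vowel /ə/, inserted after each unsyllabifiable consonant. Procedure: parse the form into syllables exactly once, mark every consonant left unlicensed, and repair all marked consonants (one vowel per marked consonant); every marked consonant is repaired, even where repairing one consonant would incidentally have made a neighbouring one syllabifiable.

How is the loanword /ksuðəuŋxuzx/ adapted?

kəsuðəuŋxuzəxə

The consonants /k/, /z/, /x/ cannot be parsed into a legal (C)V(N) syllable (only a nasal (/m/, /n/, or /ŋ/) is licensed in coda position; onsets are limited to one consonant).
Epenthesis after each stranded consonant: /k/ → /kə/, /z/ → /zə/, /x/ → /xə/.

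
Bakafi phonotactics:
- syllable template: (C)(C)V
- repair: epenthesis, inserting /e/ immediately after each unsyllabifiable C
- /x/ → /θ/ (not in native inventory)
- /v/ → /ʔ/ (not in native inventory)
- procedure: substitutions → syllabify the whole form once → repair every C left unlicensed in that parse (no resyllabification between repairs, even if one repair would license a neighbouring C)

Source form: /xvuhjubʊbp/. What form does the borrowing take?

θʔuhjubʊbepe

Substitution: /x/ → /θ/, /v/ → /ʔ/, giving /θʔuhjubʊbp/.
The consonants /b/, /p/ cannot be parsed into a legal (C)(C)V syllable (no codas are permitted; onsets may contain at most 2 consonants).
Inserting the epenthetic vowel yields /b/ → /be/, /p/ → /pe/.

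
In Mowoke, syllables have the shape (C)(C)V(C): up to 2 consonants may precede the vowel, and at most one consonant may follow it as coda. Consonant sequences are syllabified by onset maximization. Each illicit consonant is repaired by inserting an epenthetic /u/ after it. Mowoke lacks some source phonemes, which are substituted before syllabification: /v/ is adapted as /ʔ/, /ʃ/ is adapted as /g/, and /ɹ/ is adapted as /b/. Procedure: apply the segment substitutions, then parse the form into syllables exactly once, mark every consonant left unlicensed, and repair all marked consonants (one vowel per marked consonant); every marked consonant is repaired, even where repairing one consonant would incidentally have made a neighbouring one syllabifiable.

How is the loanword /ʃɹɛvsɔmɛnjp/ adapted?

gbɛʔsɔmɛnjupu

Substitution: /ʃ/ → /g/, /ɹ/ → /b/, /v/ → /ʔ/, giving /gbɛʔsɔmɛnjp/.
Syllabifying with onset maximization leaves /j/, /p/ stranded (at most one coda consonant is licensed; onsets may contain at most 2 consonants).
Each unlicensed consonant becomes the onset of a new syllable: /j/ → /ju/, /p/ → /pu/.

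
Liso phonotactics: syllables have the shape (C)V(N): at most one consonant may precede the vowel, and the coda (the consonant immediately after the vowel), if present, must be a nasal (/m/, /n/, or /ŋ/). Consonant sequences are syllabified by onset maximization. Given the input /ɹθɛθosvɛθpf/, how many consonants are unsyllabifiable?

The consonants /ɹ/, /s/, /θ/, /p/, /f/ cannot be parsed into a legal (C)V(N) syllable (only a nasal (/m/, /n/, or /ŋ/) is licensed in coda position; onsets are limited to one consonant).

5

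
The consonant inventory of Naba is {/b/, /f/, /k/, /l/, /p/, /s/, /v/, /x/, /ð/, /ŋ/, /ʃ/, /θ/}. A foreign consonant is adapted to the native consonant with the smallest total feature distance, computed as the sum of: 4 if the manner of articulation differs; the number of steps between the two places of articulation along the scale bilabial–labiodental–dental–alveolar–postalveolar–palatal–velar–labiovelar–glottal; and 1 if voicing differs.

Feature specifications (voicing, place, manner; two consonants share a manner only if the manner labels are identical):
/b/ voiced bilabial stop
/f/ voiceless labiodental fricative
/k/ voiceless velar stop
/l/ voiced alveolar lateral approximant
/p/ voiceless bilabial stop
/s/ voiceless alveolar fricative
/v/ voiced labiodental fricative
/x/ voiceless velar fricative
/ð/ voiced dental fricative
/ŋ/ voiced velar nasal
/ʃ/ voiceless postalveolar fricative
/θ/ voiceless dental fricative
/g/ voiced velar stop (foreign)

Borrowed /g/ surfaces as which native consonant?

k

/k/ is closest: same manner (stop), place distance 0 (velar→velar), voicing differs (+1); total 1. Next closest is /ŋ/ at distance 4.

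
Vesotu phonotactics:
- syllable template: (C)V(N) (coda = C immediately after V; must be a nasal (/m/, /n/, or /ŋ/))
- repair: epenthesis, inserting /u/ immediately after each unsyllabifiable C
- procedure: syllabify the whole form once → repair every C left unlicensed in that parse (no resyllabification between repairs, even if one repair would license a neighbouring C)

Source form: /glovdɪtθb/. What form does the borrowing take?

Under (C)V(N), the unsyllabifiable consonants are /g/, /v/, /t/, /θ/, /b/ (only a nasal (/m/, /n/, or /ŋ/) is licensed in coda position; onsets are limited to one consonant).
Each unlicensed consonant becomes the onset of a new syllable: /g/ → /gu/, /v/ → /vu/, /t/ → /tu/, /θ/ → /θu/, /b/ → /bu/.

gulovudɪtuθubu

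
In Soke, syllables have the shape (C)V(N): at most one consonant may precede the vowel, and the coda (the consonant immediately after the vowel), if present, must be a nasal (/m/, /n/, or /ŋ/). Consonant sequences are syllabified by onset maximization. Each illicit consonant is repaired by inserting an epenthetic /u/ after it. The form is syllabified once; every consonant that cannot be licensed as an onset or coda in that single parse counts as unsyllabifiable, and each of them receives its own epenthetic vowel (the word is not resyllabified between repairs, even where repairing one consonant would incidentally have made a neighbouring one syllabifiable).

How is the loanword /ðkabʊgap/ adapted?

The consonants /ð/, /p/ cannot be parsed into a legal (C)V(N) syllable (only a nasal (/m/, /n/, or /ŋ/) is licensed in coda position; onsets are limited to one consonant).
Each unlicensed consonant becomes the onset of a new syllable: /ð/ → /ðu/, /p/ → /pu/.

ðukabʊgapu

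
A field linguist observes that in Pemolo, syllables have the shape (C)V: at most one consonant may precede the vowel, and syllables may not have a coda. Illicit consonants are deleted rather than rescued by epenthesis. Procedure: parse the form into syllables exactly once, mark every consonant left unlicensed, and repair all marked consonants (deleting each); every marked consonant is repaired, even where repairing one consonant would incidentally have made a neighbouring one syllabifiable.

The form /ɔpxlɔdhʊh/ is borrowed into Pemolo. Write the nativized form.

The consonants /p/, /x/, /d/, /h/ cannot be parsed into a legal (C)V syllable (no codas are permitted; onsets are limited to one consonant).
Each unlicensed consonant is deleted: /p/, /x/, /d/, /h/.

ɔlɔhʊ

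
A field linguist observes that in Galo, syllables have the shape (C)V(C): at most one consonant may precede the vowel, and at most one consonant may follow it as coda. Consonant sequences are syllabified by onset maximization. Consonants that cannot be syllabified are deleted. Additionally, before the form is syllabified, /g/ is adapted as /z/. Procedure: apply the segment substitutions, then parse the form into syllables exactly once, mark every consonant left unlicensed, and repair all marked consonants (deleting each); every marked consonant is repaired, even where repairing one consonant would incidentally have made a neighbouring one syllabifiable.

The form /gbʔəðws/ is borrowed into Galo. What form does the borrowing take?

Substitution: /g/ → /z/, giving /zbʔəðws/.
Under (C)V(C), the unsyllabifiable consonants are /z/, /b/, /w/, /s/ (at most one coda consonant is licensed; onsets are limited to one consonant).
Each unlicensed consonant is deleted: /z/, /b/, /w/, /s/.

ʔəð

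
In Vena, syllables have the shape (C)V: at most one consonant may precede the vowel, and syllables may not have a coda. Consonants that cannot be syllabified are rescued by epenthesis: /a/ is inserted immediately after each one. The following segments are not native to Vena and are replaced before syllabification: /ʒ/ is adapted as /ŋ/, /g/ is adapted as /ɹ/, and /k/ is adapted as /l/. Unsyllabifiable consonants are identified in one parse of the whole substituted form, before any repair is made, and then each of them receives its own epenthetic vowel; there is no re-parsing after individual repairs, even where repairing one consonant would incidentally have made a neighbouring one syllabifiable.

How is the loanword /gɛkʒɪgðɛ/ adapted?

Substitution: /g/ → /ɹ/, /k/ → /l/, /ʒ/ → /ŋ/, giving /ɹɛlŋɪɹðɛ/.
Under (C)V, the unsyllabifiable consonants are /l/, /ɹ/ (no codas are permitted; onsets are limited to one consonant).
Each unlicensed consonant becomes the onset of a new syllable: /l/ → /la/, /ɹ/ → /ɹa/.

ɹɛlaŋɪɹaðɛ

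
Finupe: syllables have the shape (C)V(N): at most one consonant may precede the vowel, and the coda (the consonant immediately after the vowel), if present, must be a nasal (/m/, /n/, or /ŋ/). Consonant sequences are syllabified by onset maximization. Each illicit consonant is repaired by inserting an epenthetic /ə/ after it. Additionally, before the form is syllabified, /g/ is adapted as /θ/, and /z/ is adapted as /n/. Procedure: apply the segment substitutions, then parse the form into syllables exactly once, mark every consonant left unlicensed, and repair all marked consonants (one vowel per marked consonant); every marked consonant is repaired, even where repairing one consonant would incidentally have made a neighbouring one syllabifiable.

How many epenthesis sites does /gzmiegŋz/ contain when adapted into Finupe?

5

After substitution the input is /θnmieθŋn/.
The unsyllabifiable consonants are /θ/, /n/, /θ/, /ŋ/, /n/; each receives one epenthetic vowel.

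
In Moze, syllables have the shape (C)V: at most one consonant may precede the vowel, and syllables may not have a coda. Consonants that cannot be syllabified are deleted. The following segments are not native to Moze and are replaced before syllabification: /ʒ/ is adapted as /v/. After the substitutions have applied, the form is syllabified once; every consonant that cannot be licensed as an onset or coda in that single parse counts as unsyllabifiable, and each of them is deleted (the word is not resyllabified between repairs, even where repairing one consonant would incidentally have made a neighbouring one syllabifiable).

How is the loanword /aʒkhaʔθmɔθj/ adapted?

Substitution: /ʒ/ → /v/, giving /avkhaʔθmɔθj/.
The consonants /v/, /k/, /ʔ/, /θ/, /θ/, /j/ cannot be parsed into a legal (C)V syllable (no codas are permitted; onsets are limited to one consonant).
Deletion applies to /v/, /k/, /ʔ/, /θ/, /θ/, /j/.

ahamɔ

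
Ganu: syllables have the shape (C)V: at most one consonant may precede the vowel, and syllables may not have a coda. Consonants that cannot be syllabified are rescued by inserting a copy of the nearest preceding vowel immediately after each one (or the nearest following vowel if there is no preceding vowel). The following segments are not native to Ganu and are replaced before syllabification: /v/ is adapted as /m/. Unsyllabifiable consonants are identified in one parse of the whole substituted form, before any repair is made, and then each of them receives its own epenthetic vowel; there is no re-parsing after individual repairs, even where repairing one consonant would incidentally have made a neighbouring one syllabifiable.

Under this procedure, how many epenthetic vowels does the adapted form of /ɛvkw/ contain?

3

After substitution the input is /ɛmkw/.
The unsyllabifiable consonants are /m/, /k/, /w/; each receives one epenthetic vowel.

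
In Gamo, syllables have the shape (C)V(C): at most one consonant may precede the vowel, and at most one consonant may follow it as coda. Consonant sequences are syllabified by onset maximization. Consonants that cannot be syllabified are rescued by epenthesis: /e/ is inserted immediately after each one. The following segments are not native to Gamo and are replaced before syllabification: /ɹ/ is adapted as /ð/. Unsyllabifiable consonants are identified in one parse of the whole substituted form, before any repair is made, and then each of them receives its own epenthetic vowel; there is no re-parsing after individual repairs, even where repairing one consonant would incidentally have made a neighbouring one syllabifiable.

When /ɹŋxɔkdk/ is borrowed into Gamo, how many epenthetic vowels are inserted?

4

After substitution the input is /ðŋxɔkdk/.
The unsyllabifiable consonants are /ð/, /ŋ/, /d/, /k/; each receives one epenthetic vowel.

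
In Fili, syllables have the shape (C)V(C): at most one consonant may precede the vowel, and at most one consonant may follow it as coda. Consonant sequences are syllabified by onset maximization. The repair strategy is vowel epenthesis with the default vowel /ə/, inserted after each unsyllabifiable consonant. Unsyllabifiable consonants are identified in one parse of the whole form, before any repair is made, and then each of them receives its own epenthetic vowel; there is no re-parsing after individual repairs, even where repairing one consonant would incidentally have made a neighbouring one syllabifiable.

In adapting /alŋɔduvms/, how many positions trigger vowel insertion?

The unsyllabifiable consonants are /m/, /s/; each receives one epenthetic vowel.

2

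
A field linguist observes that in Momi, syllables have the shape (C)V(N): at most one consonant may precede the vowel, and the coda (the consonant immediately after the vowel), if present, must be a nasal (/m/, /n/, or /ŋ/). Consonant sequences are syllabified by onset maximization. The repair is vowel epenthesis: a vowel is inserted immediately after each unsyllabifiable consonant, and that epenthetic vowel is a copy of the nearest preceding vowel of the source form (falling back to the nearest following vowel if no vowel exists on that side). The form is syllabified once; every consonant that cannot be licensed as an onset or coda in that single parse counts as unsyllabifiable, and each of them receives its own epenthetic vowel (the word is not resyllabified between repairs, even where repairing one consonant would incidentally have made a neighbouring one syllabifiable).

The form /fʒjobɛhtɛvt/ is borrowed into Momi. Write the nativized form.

Under (C)V(N), the unsyllabifiable consonants are /f/, /ʒ/, /h/, /v/, /t/ (only a nasal (/m/, /n/, or /ŋ/) is licensed in coda position; onsets are limited to one consonant).
Inserting the epenthetic vowel yields /f/ → /fo/, /ʒ/ → /ʒo/, /h/ → /hɛ/, /v/ → /vɛ/, /t/ → /tɛ/.

foʒojobɛhɛtɛvɛtɛ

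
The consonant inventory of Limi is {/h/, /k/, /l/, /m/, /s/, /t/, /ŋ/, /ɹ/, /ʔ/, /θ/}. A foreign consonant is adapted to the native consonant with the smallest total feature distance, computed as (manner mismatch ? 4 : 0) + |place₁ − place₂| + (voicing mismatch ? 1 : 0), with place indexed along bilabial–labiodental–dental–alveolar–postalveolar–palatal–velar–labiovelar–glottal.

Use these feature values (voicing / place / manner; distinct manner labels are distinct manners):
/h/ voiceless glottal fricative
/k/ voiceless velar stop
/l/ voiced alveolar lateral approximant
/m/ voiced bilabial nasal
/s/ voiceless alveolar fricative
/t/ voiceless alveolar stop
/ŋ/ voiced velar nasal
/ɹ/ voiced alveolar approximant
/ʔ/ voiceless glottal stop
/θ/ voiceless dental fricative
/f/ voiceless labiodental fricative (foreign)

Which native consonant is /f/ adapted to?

θ

/θ/ is closest: same manner (fricative), place distance 1 (labiodental→dental), same voicing; total 1. Next closest is /s/ at distance 2.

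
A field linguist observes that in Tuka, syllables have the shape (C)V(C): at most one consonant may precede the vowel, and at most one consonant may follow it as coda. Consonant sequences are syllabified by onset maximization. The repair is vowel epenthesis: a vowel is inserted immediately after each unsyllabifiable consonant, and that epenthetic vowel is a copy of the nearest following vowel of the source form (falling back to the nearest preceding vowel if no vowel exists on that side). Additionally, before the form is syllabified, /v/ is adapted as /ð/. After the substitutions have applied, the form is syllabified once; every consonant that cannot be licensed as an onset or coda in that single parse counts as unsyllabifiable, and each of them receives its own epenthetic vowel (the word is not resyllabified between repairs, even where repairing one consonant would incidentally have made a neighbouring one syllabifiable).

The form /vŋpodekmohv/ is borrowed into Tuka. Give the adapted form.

Substitution: /v/ → /ð/, giving /ðŋpodekmohð/.
Under (C)V(C), the unsyllabifiable consonants are /ð/, /ŋ/, /ð/ (at most one coda consonant is licensed; onsets are limited to one consonant).
Each unlicensed consonant becomes the onset of a new syllable: /ð/ → /ðo/, /ŋ/ → /ŋo/, /ð/ → /ðo/.

ðoŋopodekmohðo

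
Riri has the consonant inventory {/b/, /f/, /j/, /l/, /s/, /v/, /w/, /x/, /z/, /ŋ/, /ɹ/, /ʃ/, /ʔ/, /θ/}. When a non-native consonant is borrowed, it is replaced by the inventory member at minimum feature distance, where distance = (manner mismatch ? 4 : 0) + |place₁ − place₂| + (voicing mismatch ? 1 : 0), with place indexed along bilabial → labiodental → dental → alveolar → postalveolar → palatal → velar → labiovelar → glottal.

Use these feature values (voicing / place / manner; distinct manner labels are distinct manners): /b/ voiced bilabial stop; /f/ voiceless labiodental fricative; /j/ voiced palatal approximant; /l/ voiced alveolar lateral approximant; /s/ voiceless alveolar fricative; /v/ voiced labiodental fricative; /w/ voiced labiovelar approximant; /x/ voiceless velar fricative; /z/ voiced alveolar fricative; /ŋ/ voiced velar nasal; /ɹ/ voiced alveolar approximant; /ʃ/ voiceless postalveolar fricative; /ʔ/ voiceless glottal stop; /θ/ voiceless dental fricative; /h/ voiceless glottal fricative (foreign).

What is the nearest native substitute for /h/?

/x/ is closest: same manner (fricative), place distance 2 (glottal→velar), same voicing; total 2. Next closest is /ʃ/ at distance 4.

x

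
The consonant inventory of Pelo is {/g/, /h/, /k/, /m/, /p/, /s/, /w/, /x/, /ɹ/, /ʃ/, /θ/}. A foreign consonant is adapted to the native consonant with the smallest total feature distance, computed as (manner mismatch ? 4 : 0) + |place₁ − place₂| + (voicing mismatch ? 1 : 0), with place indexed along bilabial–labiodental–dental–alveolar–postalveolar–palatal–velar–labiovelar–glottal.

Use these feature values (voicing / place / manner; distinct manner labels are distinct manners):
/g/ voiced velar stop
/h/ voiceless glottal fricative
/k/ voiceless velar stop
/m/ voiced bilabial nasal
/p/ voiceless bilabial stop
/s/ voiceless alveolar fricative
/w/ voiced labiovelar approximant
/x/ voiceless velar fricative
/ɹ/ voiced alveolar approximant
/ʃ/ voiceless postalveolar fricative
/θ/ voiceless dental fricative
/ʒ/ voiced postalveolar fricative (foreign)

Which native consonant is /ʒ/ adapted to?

ʃ

/ʃ/ is closest: same manner (fricative), place distance 0 (postalveolar→postalveolar), voicing differs (+1); total 1. Next closest is /s/ at distance 2.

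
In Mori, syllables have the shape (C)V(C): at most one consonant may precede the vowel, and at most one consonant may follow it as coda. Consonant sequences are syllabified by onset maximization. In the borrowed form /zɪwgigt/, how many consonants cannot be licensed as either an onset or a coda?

Syllabifying with onset maximization leaves /t/ stranded (at most one coda consonant is licensed; onsets are limited to one consonant).

1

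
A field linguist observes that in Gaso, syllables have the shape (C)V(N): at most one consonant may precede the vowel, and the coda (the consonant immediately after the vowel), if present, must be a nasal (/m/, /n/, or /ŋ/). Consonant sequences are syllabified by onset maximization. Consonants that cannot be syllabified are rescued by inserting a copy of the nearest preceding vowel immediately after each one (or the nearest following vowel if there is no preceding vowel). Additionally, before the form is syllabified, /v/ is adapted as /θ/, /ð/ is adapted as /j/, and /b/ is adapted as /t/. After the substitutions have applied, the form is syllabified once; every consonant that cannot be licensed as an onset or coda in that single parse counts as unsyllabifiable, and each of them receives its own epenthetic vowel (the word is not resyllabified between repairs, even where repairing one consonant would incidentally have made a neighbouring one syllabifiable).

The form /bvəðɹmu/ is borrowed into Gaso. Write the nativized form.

Substitution: /b/ → /t/, /v/ → /θ/, /ð/ → /j/, giving /tθəjɹmu/.
Under (C)V(N), the unsyllabifiable consonants are /t/, /j/, /ɹ/ (only a nasal (/m/, /n/, or /ŋ/) is licensed in coda position; onsets are limited to one consonant).
Each unlicensed consonant becomes the onset of a new syllable: /t/ → /tə/, /j/ → /jə/, /ɹ/ → /ɹə/.

təθəjəɹəmu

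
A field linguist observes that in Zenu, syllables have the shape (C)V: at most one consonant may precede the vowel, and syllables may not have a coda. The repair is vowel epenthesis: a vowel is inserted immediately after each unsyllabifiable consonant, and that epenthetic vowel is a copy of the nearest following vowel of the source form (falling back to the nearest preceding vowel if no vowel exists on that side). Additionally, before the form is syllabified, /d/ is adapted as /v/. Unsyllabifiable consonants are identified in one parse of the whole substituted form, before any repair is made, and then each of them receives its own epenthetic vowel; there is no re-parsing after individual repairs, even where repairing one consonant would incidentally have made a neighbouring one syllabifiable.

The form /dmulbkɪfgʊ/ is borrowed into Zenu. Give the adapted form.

vumulɪbɪkɪfʊgʊ

Substitution: /d/ → /v/, giving /vmulbkɪfgʊ/.
Under (C)V, the unsyllabifiable consonants are /v/, /l/, /b/, /f/ (no codas are permitted; onsets are limited to one consonant).
Each unlicensed consonant becomes the onset of a new syllable: /v/ → /vu/, /l/ → /lɪ/, /b/ → /bɪ/, /f/ → /fʊ/.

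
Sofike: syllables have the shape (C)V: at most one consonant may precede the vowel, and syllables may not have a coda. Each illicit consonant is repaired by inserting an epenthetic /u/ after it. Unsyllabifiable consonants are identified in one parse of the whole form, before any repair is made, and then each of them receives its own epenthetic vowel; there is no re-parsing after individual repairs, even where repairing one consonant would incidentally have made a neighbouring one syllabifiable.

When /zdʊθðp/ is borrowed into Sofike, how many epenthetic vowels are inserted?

4

The unsyllabifiable consonants are /z/, /θ/, /ð/, /p/; each receives one epenthetic vowel.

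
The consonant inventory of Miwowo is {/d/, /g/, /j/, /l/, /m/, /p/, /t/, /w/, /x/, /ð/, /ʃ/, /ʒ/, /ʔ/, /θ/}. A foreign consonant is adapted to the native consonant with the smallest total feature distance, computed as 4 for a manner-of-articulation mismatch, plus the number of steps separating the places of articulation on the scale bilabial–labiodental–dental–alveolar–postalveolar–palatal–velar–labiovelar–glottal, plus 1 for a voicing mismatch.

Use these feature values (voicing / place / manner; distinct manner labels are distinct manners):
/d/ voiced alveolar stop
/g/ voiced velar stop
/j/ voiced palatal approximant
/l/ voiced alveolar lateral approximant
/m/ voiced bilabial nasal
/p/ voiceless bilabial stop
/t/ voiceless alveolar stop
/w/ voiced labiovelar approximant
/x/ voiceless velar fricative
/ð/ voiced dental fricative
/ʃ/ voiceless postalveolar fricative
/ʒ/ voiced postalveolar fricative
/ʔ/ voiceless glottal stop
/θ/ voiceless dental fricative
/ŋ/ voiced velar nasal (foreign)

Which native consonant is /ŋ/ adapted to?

/g/ is closest: manner differs (nasal→stop, +4), place distance 0 (velar→velar), same voicing; total 4. Next closest is /j/ at distance 5.

g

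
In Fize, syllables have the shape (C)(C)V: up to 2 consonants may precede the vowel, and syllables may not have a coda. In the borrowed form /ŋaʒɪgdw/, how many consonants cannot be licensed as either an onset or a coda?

Under (C)(C)V, the unsyllabifiable consonants are /g/, /d/, /w/ (no codas are permitted; onsets may contain at most 2 consonants).

3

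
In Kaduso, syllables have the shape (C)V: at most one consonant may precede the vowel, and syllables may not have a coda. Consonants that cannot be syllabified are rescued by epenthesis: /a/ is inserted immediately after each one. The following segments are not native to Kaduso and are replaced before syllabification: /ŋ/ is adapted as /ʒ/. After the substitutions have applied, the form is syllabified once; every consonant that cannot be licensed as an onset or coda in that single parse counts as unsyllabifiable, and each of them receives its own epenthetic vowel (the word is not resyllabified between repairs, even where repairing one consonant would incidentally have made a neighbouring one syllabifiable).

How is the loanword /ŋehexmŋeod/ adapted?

Substitution: /ŋ/ → /ʒ/, giving /ʒehexmʒeod/.
Syllabifying with onset maximization leaves /x/, /m/, /d/ stranded (no codas are permitted; onsets are limited to one consonant).
Inserting the epenthetic vowel yields /x/ → /xa/, /m/ → /ma/, /d/ → /da/.

ʒehexamaʒeoda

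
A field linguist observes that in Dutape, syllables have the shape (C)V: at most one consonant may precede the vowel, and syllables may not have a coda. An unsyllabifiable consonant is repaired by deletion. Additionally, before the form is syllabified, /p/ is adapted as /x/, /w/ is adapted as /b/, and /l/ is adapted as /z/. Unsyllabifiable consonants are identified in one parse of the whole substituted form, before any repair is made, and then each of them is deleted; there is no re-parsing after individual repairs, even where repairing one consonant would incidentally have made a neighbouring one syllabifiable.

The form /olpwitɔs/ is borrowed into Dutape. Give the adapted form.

Substitution: /l/ → /z/, /p/ → /x/, /w/ → /b/, giving /ozxbitɔs/.
Under (C)V, the unsyllabifiable consonants are /z/, /x/, /s/ (no codas are permitted; onsets are limited to one consonant).
Deleting the stranded consonants removes /z/, /x/, /s/.

obitɔ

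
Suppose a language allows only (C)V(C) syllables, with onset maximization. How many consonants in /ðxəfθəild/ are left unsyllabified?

2

Under (C)V(C), the unsyllabifiable consonants are /ð/, /d/ (at most one coda consonant is licensed; onsets are limited to one consonant).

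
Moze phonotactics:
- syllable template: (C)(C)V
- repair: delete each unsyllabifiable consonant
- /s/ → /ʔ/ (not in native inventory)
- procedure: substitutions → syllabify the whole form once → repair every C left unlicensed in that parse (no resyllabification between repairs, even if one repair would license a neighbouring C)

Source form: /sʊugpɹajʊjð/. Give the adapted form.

ʔʊupɹajʊ

Substitution: /s/ → /ʔ/, giving /ʔʊugpɹajʊjð/.
Syllabifying with onset maximization leaves /g/, /j/, /ð/ stranded (no codas are permitted; onsets may contain at most 2 consonants).
Each unlicensed consonant is deleted: /g/, /j/, /ð/.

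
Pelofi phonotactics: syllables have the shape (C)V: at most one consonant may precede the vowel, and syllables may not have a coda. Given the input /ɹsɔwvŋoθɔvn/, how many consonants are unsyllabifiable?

The consonants /ɹ/, /w/, /v/, /v/, /n/ cannot be parsed into a legal (C)V syllable (no codas are permitted; onsets are limited to one consonant).

5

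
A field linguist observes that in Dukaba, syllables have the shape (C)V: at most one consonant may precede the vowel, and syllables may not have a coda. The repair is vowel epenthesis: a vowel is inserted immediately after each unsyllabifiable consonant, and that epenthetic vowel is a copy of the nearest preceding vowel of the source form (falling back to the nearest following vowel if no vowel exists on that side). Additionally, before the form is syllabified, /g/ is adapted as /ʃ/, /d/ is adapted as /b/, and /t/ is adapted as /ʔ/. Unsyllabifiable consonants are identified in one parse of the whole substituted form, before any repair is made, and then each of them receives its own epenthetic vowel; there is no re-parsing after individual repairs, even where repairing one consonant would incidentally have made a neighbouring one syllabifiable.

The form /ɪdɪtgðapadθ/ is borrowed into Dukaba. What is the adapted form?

ɪbɪʔɪʃɪðapabaθa

Substitution: /d/ → /b/, /t/ → /ʔ/, /g/ → /ʃ/, giving /ɪbɪʔʃðapabθ/.
The consonants /ʔ/, /ʃ/, /b/, /θ/ cannot be parsed into a legal (C)V syllable (no codas are permitted; onsets are limited to one consonant).
Inserting the epenthetic vowel yields /ʔ/ → /ʔɪ/, /ʃ/ → /ʃɪ/, /b/ → /ba/, /θ/ → /θa/.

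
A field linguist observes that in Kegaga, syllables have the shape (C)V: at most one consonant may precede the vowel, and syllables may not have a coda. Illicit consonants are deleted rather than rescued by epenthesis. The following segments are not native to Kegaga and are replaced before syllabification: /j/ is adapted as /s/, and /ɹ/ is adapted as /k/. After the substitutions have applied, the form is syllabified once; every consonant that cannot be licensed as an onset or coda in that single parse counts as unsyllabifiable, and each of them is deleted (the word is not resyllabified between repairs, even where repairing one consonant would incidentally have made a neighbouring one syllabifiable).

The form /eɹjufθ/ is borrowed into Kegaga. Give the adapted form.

esu

Substitution: /ɹ/ → /k/, /j/ → /s/, giving /eksufθ/.
Under (C)V, the unsyllabifiable consonants are /k/, /f/, /θ/ (no codas are permitted; onsets are limited to one consonant).
Deleting the stranded consonants removes /k/, /f/, /θ/.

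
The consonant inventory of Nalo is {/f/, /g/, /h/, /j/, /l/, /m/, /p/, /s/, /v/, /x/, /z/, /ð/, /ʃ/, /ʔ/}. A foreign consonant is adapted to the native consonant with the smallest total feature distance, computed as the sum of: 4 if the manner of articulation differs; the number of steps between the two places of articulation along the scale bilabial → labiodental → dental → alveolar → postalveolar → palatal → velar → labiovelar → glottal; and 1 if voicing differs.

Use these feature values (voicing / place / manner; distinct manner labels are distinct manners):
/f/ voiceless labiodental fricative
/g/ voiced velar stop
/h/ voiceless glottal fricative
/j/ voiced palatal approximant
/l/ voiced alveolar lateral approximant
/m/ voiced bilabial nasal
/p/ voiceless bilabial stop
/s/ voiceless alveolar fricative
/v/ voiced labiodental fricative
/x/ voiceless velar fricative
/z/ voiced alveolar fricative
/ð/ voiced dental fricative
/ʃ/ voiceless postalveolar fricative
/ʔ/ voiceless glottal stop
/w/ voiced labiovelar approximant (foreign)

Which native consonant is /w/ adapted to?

j

/j/ is closest: same manner (approximant), place distance 2 (labiovelar→palatal), same voicing; total 2. Next closest is /g/ at distance 5.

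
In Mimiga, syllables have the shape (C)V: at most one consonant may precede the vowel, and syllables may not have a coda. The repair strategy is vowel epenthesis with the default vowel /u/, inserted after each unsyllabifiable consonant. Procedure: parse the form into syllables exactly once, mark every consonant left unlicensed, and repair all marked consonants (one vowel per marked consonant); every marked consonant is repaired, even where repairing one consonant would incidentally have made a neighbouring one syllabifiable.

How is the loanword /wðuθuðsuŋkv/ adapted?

The consonants /w/, /ð/, /ŋ/, /k/, /v/ cannot be parsed into a legal (C)V syllable (no codas are permitted; onsets are limited to one consonant).
Each unlicensed consonant becomes the onset of a new syllable: /w/ → /wu/, /ð/ → /ðu/, /ŋ/ → /ŋu/, /k/ → /ku/, /v/ → /vu/.

wuðuθuðusuŋukuvu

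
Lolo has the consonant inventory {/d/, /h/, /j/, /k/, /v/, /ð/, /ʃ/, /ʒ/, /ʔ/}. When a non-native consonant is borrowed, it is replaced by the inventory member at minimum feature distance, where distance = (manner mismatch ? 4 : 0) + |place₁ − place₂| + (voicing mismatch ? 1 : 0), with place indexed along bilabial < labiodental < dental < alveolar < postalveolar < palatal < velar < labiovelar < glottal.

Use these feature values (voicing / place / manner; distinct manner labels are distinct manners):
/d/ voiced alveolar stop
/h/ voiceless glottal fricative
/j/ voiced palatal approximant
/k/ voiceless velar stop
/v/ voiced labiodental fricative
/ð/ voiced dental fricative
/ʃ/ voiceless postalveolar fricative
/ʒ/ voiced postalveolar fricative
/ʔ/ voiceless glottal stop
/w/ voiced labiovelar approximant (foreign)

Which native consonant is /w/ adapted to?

/j/ is closest: same manner (approximant), place distance 2 (labiovelar→palatal), same voicing; total 2. Next closest is /h/ at distance 6.

j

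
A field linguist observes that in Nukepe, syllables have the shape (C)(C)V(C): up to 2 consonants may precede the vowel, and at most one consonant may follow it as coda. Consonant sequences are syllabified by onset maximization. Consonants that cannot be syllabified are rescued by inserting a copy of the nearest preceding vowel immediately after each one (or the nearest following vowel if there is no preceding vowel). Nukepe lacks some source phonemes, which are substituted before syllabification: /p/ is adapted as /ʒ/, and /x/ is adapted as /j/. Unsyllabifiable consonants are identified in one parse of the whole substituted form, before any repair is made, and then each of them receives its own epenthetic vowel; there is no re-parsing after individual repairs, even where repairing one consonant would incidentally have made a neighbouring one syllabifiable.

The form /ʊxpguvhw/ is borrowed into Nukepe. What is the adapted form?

Substitution: /x/ → /j/, /p/ → /ʒ/, giving /ʊjʒguvhw/.
Under (C)(C)V(C), the unsyllabifiable consonants are /h/, /w/ (at most one coda consonant is licensed; onsets may contain at most 2 consonants).
Inserting the epenthetic vowel yields /h/ → /hu/, /w/ → /wu/.

ʊjʒguvhuwu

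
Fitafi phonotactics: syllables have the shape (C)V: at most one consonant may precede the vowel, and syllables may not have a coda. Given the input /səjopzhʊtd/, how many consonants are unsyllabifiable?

4

Under (C)V, the unsyllabifiable consonants are /p/, /z/, /t/, /d/ (no codas are permitted; onsets are limited to one consonant).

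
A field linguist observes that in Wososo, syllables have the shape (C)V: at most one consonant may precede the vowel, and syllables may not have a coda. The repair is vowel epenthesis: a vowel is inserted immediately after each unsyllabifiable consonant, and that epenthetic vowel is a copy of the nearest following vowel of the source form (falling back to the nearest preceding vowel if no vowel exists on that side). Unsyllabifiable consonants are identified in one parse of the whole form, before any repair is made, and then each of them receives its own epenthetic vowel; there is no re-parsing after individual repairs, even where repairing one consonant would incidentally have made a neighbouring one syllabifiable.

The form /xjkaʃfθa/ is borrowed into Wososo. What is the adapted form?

xajakaʃafaθa

Syllabifying with onset maximization leaves /x/, /j/, /ʃ/, /f/ stranded (no codas are permitted; onsets are limited to one consonant).
Inserting the epenthetic vowel yields /x/ → /xa/, /j/ → /ja/, /ʃ/ → /ʃa/, /f/ → /fa/.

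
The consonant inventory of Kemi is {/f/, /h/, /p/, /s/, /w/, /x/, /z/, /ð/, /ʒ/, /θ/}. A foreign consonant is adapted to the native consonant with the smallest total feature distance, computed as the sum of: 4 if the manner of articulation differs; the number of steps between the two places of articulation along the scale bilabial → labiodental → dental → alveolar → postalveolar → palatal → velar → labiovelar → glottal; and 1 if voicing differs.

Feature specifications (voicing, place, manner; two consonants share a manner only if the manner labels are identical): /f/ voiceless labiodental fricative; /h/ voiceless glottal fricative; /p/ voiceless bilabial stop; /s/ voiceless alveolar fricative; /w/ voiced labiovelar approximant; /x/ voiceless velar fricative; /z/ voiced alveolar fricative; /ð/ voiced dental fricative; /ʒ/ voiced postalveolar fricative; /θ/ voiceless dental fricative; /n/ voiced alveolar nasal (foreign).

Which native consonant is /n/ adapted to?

z

/z/ is closest: manner differs (nasal→fricative, +4), place distance 0 (alveolar→alveolar), same voicing; total 4. Next closest is /s/ at distance 5.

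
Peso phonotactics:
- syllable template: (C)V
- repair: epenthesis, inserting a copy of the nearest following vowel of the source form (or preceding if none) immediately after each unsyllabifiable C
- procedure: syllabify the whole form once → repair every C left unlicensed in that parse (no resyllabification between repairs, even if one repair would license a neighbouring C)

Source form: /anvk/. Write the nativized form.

anavaka

The consonants /n/, /v/, /k/ cannot be parsed into a legal (C)V syllable (no codas are permitted; onsets are limited to one consonant).
Inserting the epenthetic vowel yields /n/ → /na/, /v/ → /va/, /k/ → /ka/.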